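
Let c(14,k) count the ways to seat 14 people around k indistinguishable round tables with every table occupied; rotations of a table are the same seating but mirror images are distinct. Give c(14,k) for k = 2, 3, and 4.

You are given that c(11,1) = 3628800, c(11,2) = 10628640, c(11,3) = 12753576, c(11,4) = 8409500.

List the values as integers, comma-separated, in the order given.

19802759040, 26596717056, 20313753096

@12  (12,1):3628800·11+0→39916800, (12,2):10628640·11+3628800→120543840, (12,3):12753576·11+10628640→150917976, (12,4):8409500·11+12753576→105258076
@13  (13,1):39916800·12+0→479001600, (13,2):120543840·12+39916800→1486442880, (13,3):150917976·12+120543840→1931559552, (13,4):105258076·12+150917976→1414014888
@14  (14,2):1486442880·13+479001600→19802759040, (14,3):1931559552·13+1486442880→26596717056, (14,4):1414014888·13+1931559552→20313753096
Read c(14,2) = 19802759040, c(14,3) = 26596717056, c(14,4) = 20313753096.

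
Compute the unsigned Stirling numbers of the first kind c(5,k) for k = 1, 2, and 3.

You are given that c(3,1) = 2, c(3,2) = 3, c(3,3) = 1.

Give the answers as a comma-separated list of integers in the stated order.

r4: T_4,1=3×2+0=6; T_4,2=3×3+2=11; T_4,3=3×1+3=6
r5: T_5,1=4×6+0=24; T_5,2=4×11+6=50; T_5,3=4×6+11=35
Read c(5,1) = 24, c(5,2) = 50, c(5,3) = 35.

24, 50, 35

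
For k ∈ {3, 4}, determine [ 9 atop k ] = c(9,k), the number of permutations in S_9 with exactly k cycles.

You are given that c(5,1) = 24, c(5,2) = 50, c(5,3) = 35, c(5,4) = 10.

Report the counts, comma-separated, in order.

118124, 67284

[6] T[6,1]:5*24+0=120 · T[6,2]:5*50+24=274 · T[6,3]:5*35+50=225 · T[6,4]:5*10+35=85
[7] T[7,1]:6*120+0=720 · T[7,2]:6*274+120=1764 · T[7,3]:6*225+274=1624 · T[7,4]:6*85+225=735
[8] T[8,2]:7*1764+720=13068 · T[8,3]:7*1624+1764=13132 · T[8,4]:7*735+1624=6769
[9] T[9,3]:8*13132+13068=118124 · T[9,4]:8*6769+13132=67284
Read c(9,3) = 118124, c(9,4) = 67284.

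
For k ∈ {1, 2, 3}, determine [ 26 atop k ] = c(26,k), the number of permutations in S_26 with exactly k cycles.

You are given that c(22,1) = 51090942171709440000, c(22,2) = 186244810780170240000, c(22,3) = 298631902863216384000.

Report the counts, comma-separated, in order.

15511210043330985984000000, 59190128811701203599360000, 100480171548351161548800000

i=23: T(23,1)=0+22·51090942171709440000=1124000727777607680000 | T(23,2)=51090942171709440000+22·186244810780170240000=4148476779335454720000 | T(23,3)=186244810780170240000+22·298631902863216384000=6756146673770930688000
i=24: T(24,1)=0+23·1124000727777607680000=25852016738884976640000 | T(24,2)=1124000727777607680000+23·4148476779335454720000=96538966652493066240000 | T(24,3)=4148476779335454720000+23·6756146673770930688000=159539850276066860544000
i=25: T(25,1)=0+24·25852016738884976640000=620448401733239439360000 | T(25,2)=25852016738884976640000+24·96538966652493066240000=2342787216398718566400000 | T(25,3)=96538966652493066240000+24·159539850276066860544000=3925495373278097719296000
i=26: T(26,1)=0+25·620448401733239439360000=15511210043330985984000000 | T(26,2)=620448401733239439360000+25·2342787216398718566400000=59190128811701203599360000 | T(26,3)=2342787216398718566400000+25·3925495373278097719296000=100480171548351161548800000
Read c(26,1) = 15511210043330985984000000, c(26,2) = 59190128811701203599360000, c(26,3) = 100480171548351161548800000.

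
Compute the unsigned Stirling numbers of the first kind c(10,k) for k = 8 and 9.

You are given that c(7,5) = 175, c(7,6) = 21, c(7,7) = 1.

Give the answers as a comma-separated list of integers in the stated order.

870, 45

r8: T_8,6=7×21+175=322; T_8,7=7×1+21=28; T_8,8=7×0+1=1
r9: T_9,7=8×28+322=546; T_9,8=8×1+28=36; T_9,9=8×0+1=1
r10: T_10,8=9×36+546=870; T_10,9=9×1+36=45
Read c(10,8) = 870, c(10,9) = 45.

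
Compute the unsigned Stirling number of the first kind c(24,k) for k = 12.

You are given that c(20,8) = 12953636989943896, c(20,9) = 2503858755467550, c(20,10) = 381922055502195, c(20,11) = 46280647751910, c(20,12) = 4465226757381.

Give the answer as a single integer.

r21: T_21,9=20×2503858755467550+12953636989943896=63030812099294896; T_21,10=20×381922055502195+2503858755467550=10142299865511450; T_21,11=20×46280647751910+381922055502195=1307535010540395; T_21,12=20×4465226757381+46280647751910=135585182899530
r22: T_22,10=21×10142299865511450+63030812099294896=276019109275035346; T_22,11=21×1307535010540395+10142299865511450=37600535086859745; T_22,12=21×135585182899530+1307535010540395=4154823851430525
r23: T_23,11=22×37600535086859745+276019109275035346=1103230881185949736; T_23,12=22×4154823851430525+37600535086859745=129006659818331295
r24: T_24,12=23×129006659818331295+1103230881185949736=4070384057007569521
Read c(24,12) = 4070384057007569521.

4070384057007569521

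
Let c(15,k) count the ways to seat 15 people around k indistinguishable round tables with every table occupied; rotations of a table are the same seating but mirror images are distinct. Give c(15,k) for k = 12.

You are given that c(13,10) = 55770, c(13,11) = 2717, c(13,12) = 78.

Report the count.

143325

row 14: T[14][11]=13·2717+55770=91091  T[14][12]=13·78+2717=3731
row 15: T[15][12]=14·3731+91091=143325
Read c(15,12) = 143325.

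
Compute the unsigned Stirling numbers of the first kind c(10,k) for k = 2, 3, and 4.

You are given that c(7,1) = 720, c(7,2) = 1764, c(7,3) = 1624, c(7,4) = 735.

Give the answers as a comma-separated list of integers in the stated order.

1026576, 1172700, 723680

r8: T_8,1=7×720+0=5040; T_8,2=7×1764+720=13068; T_8,3=7×1624+1764=13132; T_8,4=7×735+1624=6769
r9: T_9,1=8×5040+0=40320; T_9,2=8×13068+5040=109584; T_9,3=8×13132+13068=118124; T_9,4=8×6769+13132=67284
r10: T_10,2=9×109584+40320=1026576; T_10,3=9×118124+109584=1172700; T_10,4=9×67284+118124=723680
Read c(10,2) = 1026576, c(10,3) = 1172700, c(10,4) = 723680.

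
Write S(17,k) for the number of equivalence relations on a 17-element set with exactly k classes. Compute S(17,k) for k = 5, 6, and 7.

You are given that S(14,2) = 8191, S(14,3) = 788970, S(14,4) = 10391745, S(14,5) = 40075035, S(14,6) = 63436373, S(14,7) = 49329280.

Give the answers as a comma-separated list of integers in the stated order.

row 15: T[15][3]=3·788970+8191=2375101  T[15][4]=4·10391745+788970=42355950  T[15][5]=5·40075035+10391745=210766920  T[15][6]=6·63436373+40075035=420693273  T[15][7]=7·49329280+63436373=408741333
row 16: T[16][4]=4·42355950+2375101=171798901  T[16][5]=5·210766920+42355950=1096190550  T[16][6]=6·420693273+210766920=2734926558  T[16][7]=7·408741333+420693273=3281882604
row 17: T[17][5]=5·1096190550+171798901=5652751651  T[17][6]=6·2734926558+1096190550=17505749898  T[17][7]=7·3281882604+2734926558=25708104786
Read S(17,5) = 5652751651, S(17,6) = 17505749898, S(17,7) = 25708104786.

5652751651, 17505749898, 25708104786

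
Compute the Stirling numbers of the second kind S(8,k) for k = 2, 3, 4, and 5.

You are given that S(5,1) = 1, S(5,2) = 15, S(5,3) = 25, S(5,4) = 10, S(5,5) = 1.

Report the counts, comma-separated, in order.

@6  (6,1):1·1+0→1, (6,2):15·2+1→31, (6,3):25·3+15→90, (6,4):10·4+25→65, (6,5):1·5+10→15
@7  (7,1):1·1+0→1, (7,2):31·2+1→63, (7,3):90·3+31→301, (7,4):65·4+90→350, (7,5):15·5+65→140
@8  (8,2):63·2+1→127, (8,3):301·3+63→966, (8,4):350·4+301→1701, (8,5):140·5+350→1050
Read S(8,2) = 127, S(8,3) = 966, S(8,4) = 1701, S(8,5) = 1050.

127, 966, 1701, 1050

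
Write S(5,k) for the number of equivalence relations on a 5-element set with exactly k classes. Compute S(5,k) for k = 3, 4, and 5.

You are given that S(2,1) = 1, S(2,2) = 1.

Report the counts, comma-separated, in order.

25, 10, 1

row 3: T[3][1]=1·1+0=1  T[3][2]=2·1+1=3  T[3][3]=3·0+1=1
row 4: T[4][2]=2·3+1=7  T[4][3]=3·1+3=6  T[4][4]=4·0+1=1
row 5: T[5][3]=3·6+7=25  T[5][4]=4·1+6=10  T[5][5]=5·0+1=1
Read S(5,3) = 25, S(5,4) = 10, S(5,5) = 1.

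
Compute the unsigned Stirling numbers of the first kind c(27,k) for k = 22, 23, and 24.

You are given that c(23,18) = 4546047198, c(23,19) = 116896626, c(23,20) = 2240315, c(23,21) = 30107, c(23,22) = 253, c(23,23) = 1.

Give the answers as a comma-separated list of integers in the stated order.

[24] T[24,19]:23*116896626+4546047198=7234669596 · T[24,20]:23*2240315+116896626=168423871 · T[24,21]:23*30107+2240315=2932776 · T[24,22]:23*253+30107=35926 · T[24,23]:23*1+253=276 · T[24,24]:23*0+1=1
[25] T[25,20]:24*168423871+7234669596=11276842500 · T[25,21]:24*2932776+168423871=238810495 · T[25,22]:24*35926+2932776=3795000 · T[25,23]:24*276+35926=42550 · T[25,24]:24*1+276=300
[26] T[26,21]:25*238810495+11276842500=17247104875 · T[26,22]:25*3795000+238810495=333685495 · T[26,23]:25*42550+3795000=4858750 · T[26,24]:25*300+42550=50050
[27] T[27,22]:26*333685495+17247104875=25922927745 · T[27,23]:26*4858750+333685495=460012995 · T[27,24]:26*50050+4858750=6160050
Read c(27,22) = 25922927745, c(27,23) = 460012995, c(27,24) = 6160050.

25922927745, 460012995, 6160050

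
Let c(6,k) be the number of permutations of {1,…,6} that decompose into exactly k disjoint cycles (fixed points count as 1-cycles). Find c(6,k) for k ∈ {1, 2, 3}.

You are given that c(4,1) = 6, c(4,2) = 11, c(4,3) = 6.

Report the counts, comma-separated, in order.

i=5: T(5,1)=0+4·6=24 | T(5,2)=6+4·11=50 | T(5,3)=11+4·6=35
i=6: T(6,1)=0+5·24=120 | T(6,2)=24+5·50=274 | T(6,3)=50+5·35=225
Read c(6,1) = 120, c(6,2) = 274, c(6,3) = 225.

120, 274, 225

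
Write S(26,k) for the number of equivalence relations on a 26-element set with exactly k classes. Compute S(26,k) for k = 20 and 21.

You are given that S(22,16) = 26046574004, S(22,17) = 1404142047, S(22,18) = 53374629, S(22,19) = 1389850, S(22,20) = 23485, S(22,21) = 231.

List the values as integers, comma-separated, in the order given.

290622864675, 9759104355

row 23: T[23][17]=17·1404142047+26046574004=49916988803  T[23][18]=18·53374629+1404142047=2364885369  T[23][19]=19·1389850+53374629=79781779  T[23][20]=20·23485+1389850=1859550  T[23][21]=21·231+23485=28336
row 24: T[24][18]=18·2364885369+49916988803=92484925445  T[24][19]=19·79781779+2364885369=3880739170  T[24][20]=20·1859550+79781779=116972779  T[24][21]=21·28336+1859550=2454606
row 25: T[25][19]=19·3880739170+92484925445=166218969675  T[25][20]=20·116972779+3880739170=6220194750  T[25][21]=21·2454606+116972779=168519505
row 26: T[26][20]=20·6220194750+166218969675=290622864675  T[26][21]=21·168519505+6220194750=9759104355
Read S(26,20) = 290622864675, S(26,21) = 9759104355.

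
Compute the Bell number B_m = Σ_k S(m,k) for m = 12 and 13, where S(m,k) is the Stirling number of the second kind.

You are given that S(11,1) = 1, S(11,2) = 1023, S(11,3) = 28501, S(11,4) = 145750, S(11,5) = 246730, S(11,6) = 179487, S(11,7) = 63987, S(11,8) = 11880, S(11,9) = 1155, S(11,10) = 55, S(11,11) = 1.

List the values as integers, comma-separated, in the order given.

[12] T[12,1]:1*1+0=1 · T[12,2]:2*1023+1=2047 · T[12,3]:3*28501+1023=86526 · T[12,4]:4*145750+28501=611501 · T[12,5]:5*246730+145750=1379400 · T[12,6]:6*179487+246730=1323652 · T[12,7]:7*63987+179487=627396 · T[12,8]:8*11880+63987=159027 · T[12,9]:9*1155+11880=22275 · T[12,10]:10*55+1155=1705 · T[12,11]:11*1+55=66 · T[12,12]:12*0+1=1
[13] T[13,1]:1*1+0=1 · T[13,2]:2*2047+1=4095 · T[13,3]:3*86526+2047=261625 · T[13,4]:4*611501+86526=2532530 · T[13,5]:5*1379400+611501=7508501 · T[13,6]:6*1323652+1379400=9321312 · T[13,7]:7*627396+1323652=5715424 · T[13,8]:8*159027+627396=1899612 · T[13,9]:9*22275+159027=359502 · T[13,10]:10*1705+22275=39325 · T[13,11]:11*66+1705=2431 · T[13,12]:12*1+66=78 · T[13,13]:13*0+1=1
B_12 = ΣS(12,k) = 1+2047+86526+611501+1379400+1323652+627396+159027+22275+1705+66+1 = 4213597
B_13 = ΣS(13,k) = 1+4095+261625+2532530+7508501+9321312+5715424+1899612+359502+39325+2431+78+1 = 27644437

4213597, 27644437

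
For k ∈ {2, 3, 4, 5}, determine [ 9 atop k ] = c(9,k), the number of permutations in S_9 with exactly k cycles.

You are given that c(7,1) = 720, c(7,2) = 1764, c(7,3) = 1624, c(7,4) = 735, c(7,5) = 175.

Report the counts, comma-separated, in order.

109584, 118124, 67284, 22449

i=8: T(8,1)=0+7·720=5040 | T(8,2)=720+7·1764=13068 | T(8,3)=1764+7·1624=13132 | T(8,4)=1624+7·735=6769 | T(8,5)=735+7·175=1960
i=9: T(9,2)=5040+8·13068=109584 | T(9,3)=13068+8·13132=118124 | T(9,4)=13132+8·6769=67284 | T(9,5)=6769+8·1960=22449
Read c(9,2) = 109584, c(9,3) = 118124, c(9,4) = 67284, c(9,5) = 22449.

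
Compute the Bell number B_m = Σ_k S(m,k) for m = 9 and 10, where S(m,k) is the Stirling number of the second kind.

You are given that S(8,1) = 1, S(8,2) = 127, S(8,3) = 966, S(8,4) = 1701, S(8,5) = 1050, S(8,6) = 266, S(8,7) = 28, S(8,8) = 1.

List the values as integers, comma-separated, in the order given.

row 9: T[9][1]=1·1+0=1  T[9][2]=2·127+1=255  T[9][3]=3·966+127=3025  T[9][4]=4·1701+966=7770  T[9][5]=5·1050+1701=6951  T[9][6]=6·266+1050=2646  T[9][7]=7·28+266=462  T[9][8]=8·1+28=36  T[9][9]=9·0+1=1
row 10: T[10][1]=1·1+0=1  T[10][2]=2·255+1=511  T[10][3]=3·3025+255=9330  T[10][4]=4·7770+3025=34105  T[10][5]=5·6951+7770=42525  T[10][6]=6·2646+6951=22827  T[10][7]=7·462+2646=5880  T[10][8]=8·36+462=750  T[10][9]=9·1+36=45  T[10][10]=10·0+1=1
B_9 = ΣS(9,k) = 1+255+3025+7770+6951+2646+462+36+1 = 21147
B_10 = ΣS(10,k) = 1+511+9330+34105+42525+22827+5880+750+45+1 = 115975

21147, 115975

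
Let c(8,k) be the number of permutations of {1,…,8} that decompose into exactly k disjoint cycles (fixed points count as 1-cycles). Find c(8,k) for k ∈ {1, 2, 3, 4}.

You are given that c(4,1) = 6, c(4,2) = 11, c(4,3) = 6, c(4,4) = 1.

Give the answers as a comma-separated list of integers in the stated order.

[5] T[5,1]:4*6+0=24 · T[5,2]:4*11+6=50 · T[5,3]:4*6+11=35 · T[5,4]:4*1+6=10
[6] T[6,1]:5*24+0=120 · T[6,2]:5*50+24=274 · T[6,3]:5*35+50=225 · T[6,4]:5*10+35=85
[7] T[7,1]:6*120+0=720 · T[7,2]:6*274+120=1764 · T[7,3]:6*225+274=1624 · T[7,4]:6*85+225=735
[8] T[8,1]:7*720+0=5040 · T[8,2]:7*1764+720=13068 · T[8,3]:7*1624+1764=13132 · T[8,4]:7*735+1624=6769
Read c(8,1) = 5040, c(8,2) = 13068, c(8,3) = 13132, c(8,4) = 6769.

5040, 13068, 13132, 6769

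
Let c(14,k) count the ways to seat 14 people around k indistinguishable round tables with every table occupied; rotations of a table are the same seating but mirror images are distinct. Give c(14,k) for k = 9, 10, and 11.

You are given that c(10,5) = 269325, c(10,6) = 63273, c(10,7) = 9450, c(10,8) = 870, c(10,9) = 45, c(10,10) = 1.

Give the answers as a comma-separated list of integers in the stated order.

@11  (11,6):63273·10+269325→902055, (11,7):9450·10+63273→157773, (11,8):870·10+9450→18150, (11,9):45·10+870→1320, (11,10):1·10+45→55, (11,11):0·10+1→1
@12  (12,7):157773·11+902055→2637558, (12,8):18150·11+157773→357423, (12,9):1320·11+18150→32670, (12,10):55·11+1320→1925, (12,11):1·11+55→66
@13  (13,8):357423·12+2637558→6926634, (13,9):32670·12+357423→749463, (13,10):1925·12+32670→55770, (13,11):66·12+1925→2717
@14  (14,9):749463·13+6926634→16669653, (14,10):55770·13+749463→1474473, (14,11):2717·13+55770→91091
Read c(14,9) = 16669653, c(14,10) = 1474473, c(14,11) = 91091.

16669653, 1474473, 91091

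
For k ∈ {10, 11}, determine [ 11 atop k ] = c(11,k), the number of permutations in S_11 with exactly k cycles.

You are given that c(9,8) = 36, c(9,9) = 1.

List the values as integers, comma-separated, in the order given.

55, 1

r10: T_10,9=9×1+36=45; T_10,10=9×0+1=1
r11: T_11,10=10×1+45=55; T_11,11=10×0+1=1
Read c(11,10) = 55, c(11,11) = 1.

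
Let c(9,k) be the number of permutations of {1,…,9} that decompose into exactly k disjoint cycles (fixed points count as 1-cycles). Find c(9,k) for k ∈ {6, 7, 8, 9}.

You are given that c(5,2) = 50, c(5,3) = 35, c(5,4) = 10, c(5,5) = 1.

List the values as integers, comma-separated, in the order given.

4536, 546, 36, 1

@6  (6,3):35·5+50→225, (6,4):10·5+35→85, (6,5):1·5+10→15, (6,6):0·5+1→1
@7  (7,4):85·6+225→735, (7,5):15·6+85→175, (7,6):1·6+15→21, (7,7):0·6+1→1
@8  (8,5):175·7+735→1960, (8,6):21·7+175→322, (8,7):1·7+21→28, (8,8):0·7+1→1
@9  (9,6):322·8+1960→4536, (9,7):28·8+322→546, (9,8):1·8+28→36, (9,9):0·8+1→1
Read c(9,6) = 4536, c(9,7) = 546, c(9,8) = 36, c(9,9) = 1.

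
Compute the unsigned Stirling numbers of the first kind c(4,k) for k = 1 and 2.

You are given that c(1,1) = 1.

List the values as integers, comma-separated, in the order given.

6, 11

i=2: T(2,1)=0+1·1=1 | T(2,2)=1+1·0=1
i=3: T(3,1)=0+2·1=2 | T(3,2)=1+2·1=3
i=4: T(4,1)=0+3·2=6 | T(4,2)=2+3·3=11
Read c(4,1) = 6, c(4,2) = 11.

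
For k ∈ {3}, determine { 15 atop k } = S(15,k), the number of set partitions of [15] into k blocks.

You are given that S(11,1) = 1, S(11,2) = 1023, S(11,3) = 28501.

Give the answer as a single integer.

row 12: T[12][1]=1·1+0=1  T[12][2]=2·1023+1=2047  T[12][3]=3·28501+1023=86526
row 13: T[13][1]=1·1+0=1  T[13][2]=2·2047+1=4095  T[13][3]=3·86526+2047=261625
row 14: T[14][2]=2·4095+1=8191  T[14][3]=3·261625+4095=788970
row 15: T[15][3]=3·788970+8191=2375101
Read S(15,3) = 2375101.

2375101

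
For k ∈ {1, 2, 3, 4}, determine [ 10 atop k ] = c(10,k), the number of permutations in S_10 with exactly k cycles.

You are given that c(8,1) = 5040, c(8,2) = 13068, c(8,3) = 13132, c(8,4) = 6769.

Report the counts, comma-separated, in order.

r9: T_9,1=8×5040+0=40320; T_9,2=8×13068+5040=109584; T_9,3=8×13132+13068=118124; T_9,4=8×6769+13132=67284
r10: T_10,1=9×40320+0=362880; T_10,2=9×109584+40320=1026576; T_10,3=9×118124+109584=1172700; T_10,4=9×67284+118124=723680
Read c(10,1) = 362880, c(10,2) = 1026576, c(10,3) = 1172700, c(10,4) = 723680.

362880, 1026576, 1172700, 723680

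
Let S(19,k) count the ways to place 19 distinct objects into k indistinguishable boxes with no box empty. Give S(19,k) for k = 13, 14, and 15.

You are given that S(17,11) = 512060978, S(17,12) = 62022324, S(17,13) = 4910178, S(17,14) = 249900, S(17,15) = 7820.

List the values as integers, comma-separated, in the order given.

row 18: T[18][12]=12·62022324+512060978=1256328866  T[18][13]=13·4910178+62022324=125854638  T[18][14]=14·249900+4910178=8408778  T[18][15]=15·7820+249900=367200
row 19: T[19][13]=13·125854638+1256328866=2892439160  T[19][14]=14·8408778+125854638=243577530  T[19][15]=15·367200+8408778=13916778
Read S(19,13) = 2892439160, S(19,14) = 243577530, S(19,15) = 13916778.

2892439160, 243577530, 13916778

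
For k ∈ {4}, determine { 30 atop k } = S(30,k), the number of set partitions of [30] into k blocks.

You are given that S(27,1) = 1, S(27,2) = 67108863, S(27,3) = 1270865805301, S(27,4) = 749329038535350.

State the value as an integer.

r28: T_28,2=2×67108863+1=134217727; T_28,3=3×1270865805301+67108863=3812664524766; T_28,4=4×749329038535350+1270865805301=2998587019946701
r29: T_29,3=3×3812664524766+134217727=11438127792025; T_29,4=4×2998587019946701+3812664524766=11998160744311570
r30: T_30,4=4×11998160744311570+11438127792025=48004081105038305
Read S(30,4) = 48004081105038305.

48004081105038305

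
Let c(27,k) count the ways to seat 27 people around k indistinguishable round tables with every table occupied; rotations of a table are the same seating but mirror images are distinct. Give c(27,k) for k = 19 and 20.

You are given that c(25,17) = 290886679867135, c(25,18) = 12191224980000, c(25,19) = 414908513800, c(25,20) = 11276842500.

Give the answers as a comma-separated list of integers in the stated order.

row 26: T[26][18]=25·12191224980000+290886679867135=595667304367135  T[26][19]=25·414908513800+12191224980000=22563937825000  T[26][20]=25·11276842500+414908513800=696829576300
row 27: T[27][19]=26·22563937825000+595667304367135=1182329687817135  T[27][20]=26·696829576300+22563937825000=40681506808800
Read c(27,19) = 1182329687817135, c(27,20) = 40681506808800.

1182329687817135, 40681506808800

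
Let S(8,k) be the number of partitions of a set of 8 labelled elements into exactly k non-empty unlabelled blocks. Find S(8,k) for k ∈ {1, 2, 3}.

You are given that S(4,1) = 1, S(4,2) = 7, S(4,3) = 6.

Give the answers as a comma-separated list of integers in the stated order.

1, 127, 966

@5  (5,1):1·1+0→1, (5,2):7·2+1→15, (5,3):6·3+7→25
@6  (6,1):1·1+0→1, (6,2):15·2+1→31, (6,3):25·3+15→90
@7  (7,1):1·1+0→1, (7,2):31·2+1→63, (7,3):90·3+31→301
@8  (8,1):1·1+0→1, (8,2):63·2+1→127, (8,3):301·3+63→966
Read S(8,1) = 1, S(8,2) = 127, S(8,3) = 966.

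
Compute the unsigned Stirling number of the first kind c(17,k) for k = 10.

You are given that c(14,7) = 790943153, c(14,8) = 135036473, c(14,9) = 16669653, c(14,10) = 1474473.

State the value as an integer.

23057159840

i=15: T(15,8)=790943153+14·135036473=2681453775 | T(15,9)=135036473+14·16669653=368411615 | T(15,10)=16669653+14·1474473=37312275
i=16: T(16,9)=2681453775+15·368411615=8207628000 | T(16,10)=368411615+15·37312275=928095740
i=17: T(17,10)=8207628000+16·928095740=23057159840
Read c(17,10) = 23057159840.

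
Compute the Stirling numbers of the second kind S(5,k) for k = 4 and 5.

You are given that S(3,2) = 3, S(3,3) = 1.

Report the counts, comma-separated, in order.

10, 1

@4  (4,3):1·3+3→6, (4,4):0·4+1→1
@5  (5,4):1·4+6→10, (5,5):0·5+1→1
Read S(5,4) = 10, S(5,5) = 1.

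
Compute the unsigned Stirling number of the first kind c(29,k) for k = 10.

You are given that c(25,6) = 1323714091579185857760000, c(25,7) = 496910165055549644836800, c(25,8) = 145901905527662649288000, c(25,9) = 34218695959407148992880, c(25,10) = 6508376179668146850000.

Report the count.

6409259592413089839517170080

i=26: T(26,7)=1323714091579185857760000+25·496910165055549644836800=13746468217967926978680000 | T(26,8)=496910165055549644836800+25·145901905527662649288000=4144457803247115877036800 | T(26,9)=145901905527662649288000+25·34218695959407148992880=1001369304512841374110000 | T(26,10)=34218695959407148992880+25·6508376179668146850000=196928100451110820242880
i=27: T(27,8)=13746468217967926978680000+26·4144457803247115877036800=121502371102392939781636800 | T(27,9)=4144457803247115877036800+26·1001369304512841374110000=30180059720580991603896800 | T(27,10)=1001369304512841374110000+26·196928100451110820242880=6121499916241722700424880
i=28: T(28,9)=121502371102392939781636800+27·30180059720580991603896800=936363983558079713086850400 | T(28,10)=30180059720580991603896800+27·6121499916241722700424880=195460557459107504515368560
i=29: T(29,10)=936363983558079713086850400+28·195460557459107504515368560=6409259592413089839517170080
Read c(29,10) = 6409259592413089839517170080.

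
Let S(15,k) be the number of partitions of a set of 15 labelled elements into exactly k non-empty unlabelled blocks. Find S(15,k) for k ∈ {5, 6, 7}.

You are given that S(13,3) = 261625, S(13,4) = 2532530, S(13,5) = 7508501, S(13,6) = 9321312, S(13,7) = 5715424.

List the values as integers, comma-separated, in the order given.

row 14: T[14][4]=4·2532530+261625=10391745  T[14][5]=5·7508501+2532530=40075035  T[14][6]=6·9321312+7508501=63436373  T[14][7]=7·5715424+9321312=49329280
row 15: T[15][5]=5·40075035+10391745=210766920  T[15][6]=6·63436373+40075035=420693273  T[15][7]=7·49329280+63436373=408741333
Read S(15,5) = 210766920, S(15,6) = 420693273, S(15,7) = 408741333.

210766920, 420693273, 408741333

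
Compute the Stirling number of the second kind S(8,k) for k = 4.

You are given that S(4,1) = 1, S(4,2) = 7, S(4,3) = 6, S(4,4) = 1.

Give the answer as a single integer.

i=5: T(5,1)=0+1·1=1 | T(5,2)=1+2·7=15 | T(5,3)=7+3·6=25 | T(5,4)=6+4·1=10
i=6: T(6,2)=1+2·15=31 | T(6,3)=15+3·25=90 | T(6,4)=25+4·10=65
i=7: T(7,3)=31+3·90=301 | T(7,4)=90+4·65=350
i=8: T(8,4)=301+4·350=1701
Read S(8,4) = 1701.

1701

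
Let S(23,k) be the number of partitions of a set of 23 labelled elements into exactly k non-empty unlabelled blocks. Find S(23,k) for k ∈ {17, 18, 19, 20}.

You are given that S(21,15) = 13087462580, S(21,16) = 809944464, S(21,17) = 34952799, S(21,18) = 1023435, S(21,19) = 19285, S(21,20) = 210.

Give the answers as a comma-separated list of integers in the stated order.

49916988803, 2364885369, 79781779, 1859550

@22  (22,16):809944464·16+13087462580→26046574004, (22,17):34952799·17+809944464→1404142047, (22,18):1023435·18+34952799→53374629, (22,19):19285·19+1023435→1389850, (22,20):210·20+19285→23485
@23  (23,17):1404142047·17+26046574004→49916988803, (23,18):53374629·18+1404142047→2364885369, (23,19):1389850·19+53374629→79781779, (23,20):23485·20+1389850→1859550
Read S(23,17) = 49916988803, S(23,18) = 2364885369, S(23,19) = 79781779, S(23,20) = 1859550.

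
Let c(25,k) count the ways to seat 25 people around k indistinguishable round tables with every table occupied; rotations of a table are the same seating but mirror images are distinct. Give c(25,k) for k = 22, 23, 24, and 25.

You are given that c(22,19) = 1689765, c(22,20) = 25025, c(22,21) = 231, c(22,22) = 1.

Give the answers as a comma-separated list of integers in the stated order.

[23] T[23,20]:22*25025+1689765=2240315 · T[23,21]:22*231+25025=30107 · T[23,22]:22*1+231=253 · T[23,23]:22*0+1=1
[24] T[24,21]:23*30107+2240315=2932776 · T[24,22]:23*253+30107=35926 · T[24,23]:23*1+253=276 · T[24,24]:23*0+1=1
[25] T[25,22]:24*35926+2932776=3795000 · T[25,23]:24*276+35926=42550 · T[25,24]:24*1+276=300 · T[25,25]:24*0+1=1
Read c(25,22) = 3795000, c(25,23) = 42550, c(25,24) = 300, c(25,25) = 1.

3795000, 42550, 300, 1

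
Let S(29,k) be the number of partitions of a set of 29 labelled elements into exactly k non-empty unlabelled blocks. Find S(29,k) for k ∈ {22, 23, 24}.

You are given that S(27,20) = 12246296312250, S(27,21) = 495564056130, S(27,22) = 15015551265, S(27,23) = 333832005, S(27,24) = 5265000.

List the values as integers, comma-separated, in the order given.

40823077538100, 1347860993700, 33738295500

row 28: T[28][21]=21·495564056130+12246296312250=22653141490980  T[28][22]=22·15015551265+495564056130=825906183960  T[28][23]=23·333832005+15015551265=22693687380  T[28][24]=24·5265000+333832005=460192005
row 29: T[29][22]=22·825906183960+22653141490980=40823077538100  T[29][23]=23·22693687380+825906183960=1347860993700  T[29][24]=24·460192005+22693687380=33738295500
Read S(29,22) = 40823077538100, S(29,23) = 1347860993700, S(29,24) = 33738295500.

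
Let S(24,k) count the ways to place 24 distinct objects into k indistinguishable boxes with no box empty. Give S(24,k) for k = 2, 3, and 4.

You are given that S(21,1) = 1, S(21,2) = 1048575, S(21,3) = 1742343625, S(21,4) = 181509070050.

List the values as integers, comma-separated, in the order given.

8388607, 47063200806, 11681056634501

r22: T_22,1=1×1+0=1; T_22,2=2×1048575+1=2097151; T_22,3=3×1742343625+1048575=5228079450; T_22,4=4×181509070050+1742343625=727778623825
r23: T_23,1=1×1+0=1; T_23,2=2×2097151+1=4194303; T_23,3=3×5228079450+2097151=15686335501; T_23,4=4×727778623825+5228079450=2916342574750
r24: T_24,2=2×4194303+1=8388607; T_24,3=3×15686335501+4194303=47063200806; T_24,4=4×2916342574750+15686335501=11681056634501
Read S(24,2) = 8388607, S(24,3) = 47063200806, S(24,4) = 11681056634501.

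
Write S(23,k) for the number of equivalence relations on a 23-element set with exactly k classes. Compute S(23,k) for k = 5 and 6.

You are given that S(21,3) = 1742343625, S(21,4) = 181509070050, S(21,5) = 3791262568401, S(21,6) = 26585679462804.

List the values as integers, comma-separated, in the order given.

96416888184100, 998969857983405

@22  (22,4):181509070050·4+1742343625→727778623825, (22,5):3791262568401·5+181509070050→19137821912055, (22,6):26585679462804·6+3791262568401→163305339345225
@23  (23,5):19137821912055·5+727778623825→96416888184100, (23,6):163305339345225·6+19137821912055→998969857983405
Read S(23,5) = 96416888184100, S(23,6) = 998969857983405.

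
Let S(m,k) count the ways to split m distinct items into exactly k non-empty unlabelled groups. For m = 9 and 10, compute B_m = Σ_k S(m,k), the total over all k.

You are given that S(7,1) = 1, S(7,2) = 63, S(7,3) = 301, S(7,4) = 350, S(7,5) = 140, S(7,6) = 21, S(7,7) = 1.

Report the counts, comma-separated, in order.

21147, 115975

[8] T[8,1]:1*1+0=1 · T[8,2]:2*63+1=127 · T[8,3]:3*301+63=966 · T[8,4]:4*350+301=1701 · T[8,5]:5*140+350=1050 · T[8,6]:6*21+140=266 · T[8,7]:7*1+21=28 · T[8,8]:8*0+1=1
[9] T[9,1]:1*1+0=1 · T[9,2]:2*127+1=255 · T[9,3]:3*966+127=3025 · T[9,4]:4*1701+966=7770 · T[9,5]:5*1050+1701=6951 · T[9,6]:6*266+1050=2646 · T[9,7]:7*28+266=462 · T[9,8]:8*1+28=36 · T[9,9]:9*0+1=1
[10] T[10,1]:1*1+0=1 · T[10,2]:2*255+1=511 · T[10,3]:3*3025+255=9330 · T[10,4]:4*7770+3025=34105 · T[10,5]:5*6951+7770=42525 · T[10,6]:6*2646+6951=22827 · T[10,7]:7*462+2646=5880 · T[10,8]:8*36+462=750 · T[10,9]:9*1+36=45 · T[10,10]:10*0+1=1
B_9 = ΣS(9,k) = 1+255+3025+7770+6951+2646+462+36+1 = 21147
B_10 = ΣS(10,k) = 1+511+9330+34105+42525+22827+5880+750+45+1 = 115975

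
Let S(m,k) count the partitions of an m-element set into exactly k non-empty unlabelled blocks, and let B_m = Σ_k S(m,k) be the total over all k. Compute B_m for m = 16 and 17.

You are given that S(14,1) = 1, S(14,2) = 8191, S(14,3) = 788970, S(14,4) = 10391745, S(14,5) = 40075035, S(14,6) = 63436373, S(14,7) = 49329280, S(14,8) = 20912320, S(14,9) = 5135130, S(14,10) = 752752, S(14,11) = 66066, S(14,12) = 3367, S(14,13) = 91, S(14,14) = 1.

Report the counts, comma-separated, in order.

10480142147, 82864869804

r15: T_15,1=1×1+0=1; T_15,2=2×8191+1=16383; T_15,3=3×788970+8191=2375101; T_15,4=4×10391745+788970=42355950; T_15,5=5×40075035+10391745=210766920; T_15,6=6×63436373+40075035=420693273; T_15,7=7×49329280+63436373=408741333; T_15,8=8×20912320+49329280=216627840; T_15,9=9×5135130+20912320=67128490; T_15,10=10×752752+5135130=12662650; T_15,11=11×66066+752752=1479478; T_15,12=12×3367+66066=106470; T_15,13=13×91+3367=4550; T_15,14=14×1+91=105; T_15,15=15×0+1=1
r16: T_16,1=1×1+0=1; T_16,2=2×16383+1=32767; T_16,3=3×2375101+16383=7141686; T_16,4=4×42355950+2375101=171798901; T_16,5=5×210766920+42355950=1096190550; T_16,6=6×420693273+210766920=2734926558; T_16,7=7×408741333+420693273=3281882604; T_16,8=8×216627840+408741333=2141764053; T_16,9=9×67128490+216627840=820784250; T_16,10=10×12662650+67128490=193754990; T_16,11=11×1479478+12662650=28936908; T_16,12=12×106470+1479478=2757118; T_16,13=13×4550+106470=165620; T_16,14=14×105+4550=6020; T_16,15=15×1+105=120; T_16,16=16×0+1=1
r17: T_17,1=1×1+0=1; T_17,2=2×32767+1=65535; T_17,3=3×7141686+32767=21457825; T_17,4=4×171798901+7141686=694337290; T_17,5=5×1096190550+171798901=5652751651; T_17,6=6×2734926558+1096190550=17505749898; T_17,7=7×3281882604+2734926558=25708104786; T_17,8=8×2141764053+3281882604=20415995028; T_17,9=9×820784250+2141764053=9528822303; T_17,10=10×193754990+820784250=2758334150; T_17,11=11×28936908+193754990=512060978; T_17,12=12×2757118+28936908=62022324; T_17,13=13×165620+2757118=4910178; T_17,14=14×6020+165620=249900; T_17,15=15×120+6020=7820; T_17,16=16×1+120=136; T_17,17=17×0+1=1
B_16 = ΣS(16,k) = 1+32767+7141686+171798901+1096190550+2734926558+3281882604+2141764053+820784250+193754990+28936908+2757118+165620+6020+120+1 = 10480142147
B_17 = ΣS(17,k) = 1+65535+21457825+694337290+5652751651+17505749898+25708104786+20415995028+9528822303+2758334150+512060978+62022324+4910178+249900+7820+136+1 = 82864869804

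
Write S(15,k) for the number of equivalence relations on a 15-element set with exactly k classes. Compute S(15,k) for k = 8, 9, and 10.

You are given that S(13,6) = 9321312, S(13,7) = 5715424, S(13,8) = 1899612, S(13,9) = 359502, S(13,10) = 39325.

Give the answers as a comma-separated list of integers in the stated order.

r14: T_14,7=7×5715424+9321312=49329280; T_14,8=8×1899612+5715424=20912320; T_14,9=9×359502+1899612=5135130; T_14,10=10×39325+359502=752752
r15: T_15,8=8×20912320+49329280=216627840; T_15,9=9×5135130+20912320=67128490; T_15,10=10×752752+5135130=12662650
Read S(15,8) = 216627840, S(15,9) = 67128490, S(15,10) = 12662650.

216627840, 67128490, 12662650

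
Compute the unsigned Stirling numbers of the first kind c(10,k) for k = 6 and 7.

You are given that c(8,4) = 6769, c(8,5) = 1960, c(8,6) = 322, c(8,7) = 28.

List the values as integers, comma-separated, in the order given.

i=9: T(9,5)=6769+8·1960=22449 | T(9,6)=1960+8·322=4536 | T(9,7)=322+8·28=546
i=10: T(10,6)=22449+9·4536=63273 | T(10,7)=4536+9·546=9450
Read c(10,6) = 63273, c(10,7) = 9450.

63273, 9450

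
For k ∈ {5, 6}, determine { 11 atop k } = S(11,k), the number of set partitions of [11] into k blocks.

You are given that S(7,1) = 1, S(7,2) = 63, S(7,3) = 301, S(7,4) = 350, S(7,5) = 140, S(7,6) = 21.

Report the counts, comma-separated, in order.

i=8: T(8,2)=1+2·63=127 | T(8,3)=63+3·301=966 | T(8,4)=301+4·350=1701 | T(8,5)=350+5·140=1050 | T(8,6)=140+6·21=266
i=9: T(9,3)=127+3·966=3025 | T(9,4)=966+4·1701=7770 | T(9,5)=1701+5·1050=6951 | T(9,6)=1050+6·266=2646
i=10: T(10,4)=3025+4·7770=34105 | T(10,5)=7770+5·6951=42525 | T(10,6)=6951+6·2646=22827
i=11: T(11,5)=34105+5·42525=246730 | T(11,6)=42525+6·22827=179487
Read S(11,5) = 246730, S(11,6) = 179487.

246730, 179487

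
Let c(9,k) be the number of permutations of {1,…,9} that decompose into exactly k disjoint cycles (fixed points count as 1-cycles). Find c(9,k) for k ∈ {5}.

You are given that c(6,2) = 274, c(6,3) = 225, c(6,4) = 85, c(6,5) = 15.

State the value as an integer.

22449

row 7: T[7][3]=6·225+274=1624  T[7][4]=6·85+225=735  T[7][5]=6·15+85=175
row 8: T[8][4]=7·735+1624=6769  T[8][5]=7·175+735=1960
row 9: T[9][5]=8·1960+6769=22449
Read c(9,5) = 22449.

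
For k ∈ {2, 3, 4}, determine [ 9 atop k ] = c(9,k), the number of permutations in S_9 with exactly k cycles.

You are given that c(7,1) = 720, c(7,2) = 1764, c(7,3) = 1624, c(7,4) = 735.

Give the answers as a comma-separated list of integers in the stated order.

[8] T[8,1]:7*720+0=5040 · T[8,2]:7*1764+720=13068 · T[8,3]:7*1624+1764=13132 · T[8,4]:7*735+1624=6769
[9] T[9,2]:8*13068+5040=109584 · T[9,3]:8*13132+13068=118124 · T[9,4]:8*6769+13132=67284
Read c(9,2) = 109584, c(9,3) = 118124, c(9,4) = 67284.

109584, 118124, 67284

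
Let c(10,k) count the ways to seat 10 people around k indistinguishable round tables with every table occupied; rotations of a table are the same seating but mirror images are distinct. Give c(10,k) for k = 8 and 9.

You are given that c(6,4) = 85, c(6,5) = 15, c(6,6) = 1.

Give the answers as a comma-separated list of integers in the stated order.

870, 45

@7  (7,5):15·6+85→175, (7,6):1·6+15→21, (7,7):0·6+1→1
@8  (8,6):21·7+175→322, (8,7):1·7+21→28, (8,8):0·7+1→1
@9  (9,7):28·8+322→546, (9,8):1·8+28→36, (9,9):0·8+1→1
@10  (10,8):36·9+546→870, (10,9):1·9+36→45
Read c(10,8) = 870, c(10,9) = 45.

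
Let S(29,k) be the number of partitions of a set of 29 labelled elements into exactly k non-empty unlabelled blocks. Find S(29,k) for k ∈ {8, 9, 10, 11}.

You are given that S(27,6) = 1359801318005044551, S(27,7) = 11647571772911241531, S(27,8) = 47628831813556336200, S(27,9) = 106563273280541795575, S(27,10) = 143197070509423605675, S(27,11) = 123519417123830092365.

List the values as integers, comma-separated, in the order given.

3224318613979279184316, 9452962848327254398506, 16392038075086211019625, 18059551225961878690915

i=28: T(28,7)=1359801318005044551+7·11647571772911241531=82892803728383735268 | T(28,8)=11647571772911241531+8·47628831813556336200=392678226281361931131 | T(28,9)=47628831813556336200+9·106563273280541795575=1006698291338432496375 | T(28,10)=106563273280541795575+10·143197070509423605675=1538533978374777852325 | T(28,11)=143197070509423605675+11·123519417123830092365=1501910658871554621690
i=29: T(29,8)=82892803728383735268+8·392678226281361931131=3224318613979279184316 | T(29,9)=392678226281361931131+9·1006698291338432496375=9452962848327254398506 | T(29,10)=1006698291338432496375+10·1538533978374777852325=16392038075086211019625 | T(29,11)=1538533978374777852325+11·1501910658871554621690=18059551225961878690915
Read S(29,8) = 3224318613979279184316, S(29,9) = 9452962848327254398506, S(29,10) = 16392038075086211019625, S(29,11) = 18059551225961878690915.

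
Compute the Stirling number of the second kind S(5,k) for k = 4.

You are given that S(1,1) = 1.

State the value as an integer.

@2  (2,1):1·1+0→1, (2,2):0·2+1→1
@3  (3,2):1·2+1→3, (3,3):0·3+1→1
@4  (4,3):1·3+3→6, (4,4):0·4+1→1
@5  (5,4):1·4+6→10
Read S(5,4) = 10.

10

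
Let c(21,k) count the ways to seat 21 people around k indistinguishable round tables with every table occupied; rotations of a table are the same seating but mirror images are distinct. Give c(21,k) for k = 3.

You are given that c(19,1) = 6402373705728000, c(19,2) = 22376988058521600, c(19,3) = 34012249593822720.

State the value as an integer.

@20  (20,2):22376988058521600·19+6402373705728000→431565146817638400, (20,3):34012249593822720·19+22376988058521600→668609730341153280
@21  (21,3):668609730341153280·20+431565146817638400→13803759753640704000
Read c(21,3) = 13803759753640704000.

13803759753640704000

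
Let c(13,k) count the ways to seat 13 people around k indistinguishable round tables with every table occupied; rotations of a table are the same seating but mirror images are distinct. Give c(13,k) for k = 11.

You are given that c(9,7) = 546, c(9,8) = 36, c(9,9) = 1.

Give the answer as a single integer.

@10  (10,8):36·9+546→870, (10,9):1·9+36→45, (10,10):0·9+1→1
@11  (11,9):45·10+870→1320, (11,10):1·10+45→55, (11,11):0·10+1→1
@12  (12,10):55·11+1320→1925, (12,11):1·11+55→66
@13  (13,11):66·12+1925→2717
Read c(13,11) = 2717.

2717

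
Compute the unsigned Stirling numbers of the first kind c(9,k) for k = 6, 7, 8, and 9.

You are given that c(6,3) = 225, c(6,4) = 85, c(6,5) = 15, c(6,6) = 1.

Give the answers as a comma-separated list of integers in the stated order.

row 7: T[7][4]=6·85+225=735  T[7][5]=6·15+85=175  T[7][6]=6·1+15=21  T[7][7]=6·0+1=1
row 8: T[8][5]=7·175+735=1960  T[8][6]=7·21+175=322  T[8][7]=7·1+21=28  T[8][8]=7·0+1=1
row 9: T[9][6]=8·322+1960=4536  T[9][7]=8·28+322=546  T[9][8]=8·1+28=36  T[9][9]=8·0+1=1
Read c(9,6) = 4536, c(9,7) = 546, c(9,8) = 36, c(9,9) = 1.

4536, 546, 36, 1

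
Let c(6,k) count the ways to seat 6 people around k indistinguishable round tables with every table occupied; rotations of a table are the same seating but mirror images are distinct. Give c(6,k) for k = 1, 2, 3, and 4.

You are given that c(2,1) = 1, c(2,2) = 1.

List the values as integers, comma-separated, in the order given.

120, 274, 225, 85

[3] T[3,1]:2*1+0=2 · T[3,2]:2*1+1=3 · T[3,3]:2*0+1=1
[4] T[4,1]:3*2+0=6 · T[4,2]:3*3+2=11 · T[4,3]:3*1+3=6 · T[4,4]:3*0+1=1
[5] T[5,1]:4*6+0=24 · T[5,2]:4*11+6=50 · T[5,3]:4*6+11=35 · T[5,4]:4*1+6=10
[6] T[6,1]:5*24+0=120 · T[6,2]:5*50+24=274 · T[6,3]:5*35+50=225 · T[6,4]:5*10+35=85
Read c(6,1) = 120, c(6,2) = 274, c(6,3) = 225, c(6,4) = 85.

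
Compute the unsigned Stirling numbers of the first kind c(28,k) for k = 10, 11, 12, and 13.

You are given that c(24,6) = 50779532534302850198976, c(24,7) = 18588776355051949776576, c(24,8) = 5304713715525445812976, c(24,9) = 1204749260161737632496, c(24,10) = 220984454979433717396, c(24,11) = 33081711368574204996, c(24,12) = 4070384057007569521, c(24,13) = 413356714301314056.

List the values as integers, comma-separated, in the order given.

r25: T_25,7=24×18588776355051949776576+50779532534302850198976=496910165055549644836800; T_25,8=24×5304713715525445812976+18588776355051949776576=145901905527662649288000; T_25,9=24×1204749260161737632496+5304713715525445812976=34218695959407148992880; T_25,10=24×220984454979433717396+1204749260161737632496=6508376179668146850000; T_25,11=24×33081711368574204996+220984454979433717396=1014945527825214637300; T_25,12=24×4070384057007569521+33081711368574204996=130770928736755873500; T_25,13=24×413356714301314056+4070384057007569521=13990945200239106865
r26: T_26,8=25×145901905527662649288000+496910165055549644836800=4144457803247115877036800; T_26,9=25×34218695959407148992880+145901905527662649288000=1001369304512841374110000; T_26,10=25×6508376179668146850000+34218695959407148992880=196928100451110820242880; T_26,11=25×1014945527825214637300+6508376179668146850000=31882014375298512782500; T_26,12=25×130770928736755873500+1014945527825214637300=4284218746244111474800; T_26,13=25×13990945200239106865+130770928736755873500=480544558742733545125
r27: T_27,9=26×1001369304512841374110000+4144457803247115877036800=30180059720580991603896800; T_27,10=26×196928100451110820242880+1001369304512841374110000=6121499916241722700424880; T_27,11=26×31882014375298512782500+196928100451110820242880=1025860474208872152587880; T_27,12=26×4284218746244111474800+31882014375298512782500=143271701777645411127300; T_27,13=26×480544558742733545125+4284218746244111474800=16778377273555183648050
r28: T_28,10=27×6121499916241722700424880+30180059720580991603896800=195460557459107504515368560; T_28,11=27×1025860474208872152587880+6121499916241722700424880=33819732719881270820297640; T_28,12=27×143271701777645411127300+1025860474208872152587880=4894196422205298253024980; T_28,13=27×16778377273555183648050+143271701777645411127300=596287888163635369624650
Read c(28,10) = 195460557459107504515368560, c(28,11) = 33819732719881270820297640, c(28,12) = 4894196422205298253024980, c(28,13) = 596287888163635369624650.

195460557459107504515368560, 33819732719881270820297640, 4894196422205298253024980, 596287888163635369624650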